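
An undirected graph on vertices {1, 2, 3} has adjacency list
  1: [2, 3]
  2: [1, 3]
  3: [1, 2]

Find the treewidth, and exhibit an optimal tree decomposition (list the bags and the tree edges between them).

Treewidth 2.
Bags: B1 = {1, 2, 3}
Tree: (single bag)

With just one bag of size 3, the width is 3 − 1 = 2, so tw(G) ≤ 2. For the lower bound, the 3 vertices {1, 2, 3} are pairwise adjacent, and any tree decomposition puts a clique entirely inside one bag — forcing width ≥ 2. Therefore the treewidth is 2.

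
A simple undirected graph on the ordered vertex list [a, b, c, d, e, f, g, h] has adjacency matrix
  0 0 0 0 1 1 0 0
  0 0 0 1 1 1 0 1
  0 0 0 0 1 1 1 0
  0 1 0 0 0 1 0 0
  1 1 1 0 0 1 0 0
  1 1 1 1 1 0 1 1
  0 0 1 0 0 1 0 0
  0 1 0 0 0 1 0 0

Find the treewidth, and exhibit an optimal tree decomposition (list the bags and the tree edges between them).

Treewidth 2.
One such decomposition:
Bags: B1 = {c, f, g}  B2 = {c, e, f}  B3 = {b, e, f}  B4 = {a, e, f}  B5 = {b, f, h}  B6 = {b, d, f}
Tree: B1–B2, B2–B3, B2–B4, B3–B5, B3–B6

Each bag holds 3 vertices, so the decomposition has width 2, which upper-bounds the treewidth. On the other hand G contains the 3-clique {c, f, g}. A clique must lie in a single bag of any decomposition, so no decomposition can have width below 2. Therefore the treewidth is 2.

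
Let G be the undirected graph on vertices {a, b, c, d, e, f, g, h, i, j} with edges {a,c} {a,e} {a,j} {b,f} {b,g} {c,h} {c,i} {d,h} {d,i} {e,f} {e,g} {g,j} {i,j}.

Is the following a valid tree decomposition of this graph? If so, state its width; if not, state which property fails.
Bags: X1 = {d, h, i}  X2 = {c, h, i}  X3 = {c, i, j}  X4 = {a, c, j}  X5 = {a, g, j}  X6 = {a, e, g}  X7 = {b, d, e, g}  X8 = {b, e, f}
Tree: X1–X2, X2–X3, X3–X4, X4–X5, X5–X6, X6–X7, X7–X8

No — bags containing vertex d are not connected in the tree.

A tree decomposition must satisfy three properties: every vertex lies in some bag; for every edge, both endpoints lie together in some bag; and for every vertex, the bags containing it form a connected subtree. Here bags containing vertex d are not connected in the tree, so the decomposition is invalid.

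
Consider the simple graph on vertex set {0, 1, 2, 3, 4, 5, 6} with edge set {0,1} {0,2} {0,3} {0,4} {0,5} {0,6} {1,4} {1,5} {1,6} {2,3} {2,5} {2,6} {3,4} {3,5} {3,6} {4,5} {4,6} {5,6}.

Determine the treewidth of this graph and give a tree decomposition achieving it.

Treewidth 4.
Bags: B1 = {0, 1, 4, 5, 6}  B2 = {0, 3, 4, 5, 6}  B3 = {0, 2, 3, 5, 6}
Tree: B1–B2, B2–B3

The largest bag has 5 vertices, giving width 4; this decomposition certifies tw(G) ≤ 4. Conversely, {0, 1, 4, 5, 6} is a clique of size 5, and the vertices of any clique must share a bag in every tree decomposition; so some bag has ≥ 5 vertices and tw(G) ≥ 4. Combining the bounds, tw(G) = 4.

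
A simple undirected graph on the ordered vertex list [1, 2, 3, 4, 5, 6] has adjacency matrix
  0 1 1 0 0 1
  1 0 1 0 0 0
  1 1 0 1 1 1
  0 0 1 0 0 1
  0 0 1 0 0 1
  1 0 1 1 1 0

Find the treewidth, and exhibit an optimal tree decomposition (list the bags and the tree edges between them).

Every bag has size at most 3, so the width is 3 − 1 = 2 and tw(G) ≤ 2. For the lower bound, the 3 vertices {1, 2, 3} are pairwise adjacent, and any tree decomposition puts a clique entirely inside one bag — forcing width ≥ 2. The upper and lower bounds meet at 2, so that is the treewidth.

Treewidth 2.
One such decomposition:
Bags: B1 = {1, 3, 6}  B2 = {1, 2, 3}  B3 = {3, 5, 6}  B4 = {3, 4, 6}
Tree: B1–B2, B1–B3, B3–B4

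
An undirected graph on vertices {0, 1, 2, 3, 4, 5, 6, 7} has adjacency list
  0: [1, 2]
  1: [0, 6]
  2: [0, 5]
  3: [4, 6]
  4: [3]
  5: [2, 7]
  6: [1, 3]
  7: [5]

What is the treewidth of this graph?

A width-1 tree decomposition is:
Bags: B1 = {5, 7}  B2 = {2, 5}  B3 = {0, 2}  B4 = {0, 1}  B5 = {1, 6}  B6 = {3, 6}  B7 = {3, 4}
Tree: B1–B2, B2–B3, B3–B4, B4–B5, B5–B6, B6–B7
Every bag has size at most 2, so the width is 2 − 1 = 1 and tw(G) ≤ 1. Since G has at least one edge (e.g. 7–5), it is not an edgeless graph, so tw(G) ≥ 1. Therefore the treewidth is 1.

1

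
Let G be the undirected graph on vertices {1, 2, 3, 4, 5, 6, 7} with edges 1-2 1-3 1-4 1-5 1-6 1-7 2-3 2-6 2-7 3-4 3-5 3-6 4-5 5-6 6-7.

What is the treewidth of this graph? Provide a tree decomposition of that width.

Treewidth 3.
Bags: B1 = {1, 3, 5, 6}  B2 = {1, 2, 3, 6}  B3 = {1, 2, 6, 7}  B4 = {1, 3, 4, 5}
Tree: B1–B2, B2–B3, B1–B4

Every bag has size at most 4, so the width is 4 − 1 = 3 and tw(G) ≤ 3. Conversely, {1, 2, 3, 6} is a clique of size 4, and the vertices of any clique must share a bag in every tree decomposition; so some bag has ≥ 4 vertices and tw(G) ≥ 3. Combining the bounds, tw(G) = 3.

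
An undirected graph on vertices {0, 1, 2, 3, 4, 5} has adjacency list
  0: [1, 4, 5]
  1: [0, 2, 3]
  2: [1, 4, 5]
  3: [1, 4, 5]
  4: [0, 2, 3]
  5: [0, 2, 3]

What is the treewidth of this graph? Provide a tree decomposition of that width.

Treewidth 3.
Bags: B1 = {0, 1, 2, 3}  B2 = {0, 2, 3, 4}  B3 = {0, 2, 3, 5}
Tree: B1–B2, B2–B3

The largest bag has 4 vertices, giving width 3; this decomposition certifies tw(G) ≤ 3. For the lower bound: the 4 vertex sets {1,2}, {3,4}, {0}, {5} are disjoint, each induces a connected subgraph, and every pair is joined by at least one edge of G. Contracting each set to a single vertex therefore yields K_{4} as a minor, and since treewidth is minor-monotone, tw(G) ≥ tw(K_{4}) = 3. Combining the bounds, tw(G) = 3.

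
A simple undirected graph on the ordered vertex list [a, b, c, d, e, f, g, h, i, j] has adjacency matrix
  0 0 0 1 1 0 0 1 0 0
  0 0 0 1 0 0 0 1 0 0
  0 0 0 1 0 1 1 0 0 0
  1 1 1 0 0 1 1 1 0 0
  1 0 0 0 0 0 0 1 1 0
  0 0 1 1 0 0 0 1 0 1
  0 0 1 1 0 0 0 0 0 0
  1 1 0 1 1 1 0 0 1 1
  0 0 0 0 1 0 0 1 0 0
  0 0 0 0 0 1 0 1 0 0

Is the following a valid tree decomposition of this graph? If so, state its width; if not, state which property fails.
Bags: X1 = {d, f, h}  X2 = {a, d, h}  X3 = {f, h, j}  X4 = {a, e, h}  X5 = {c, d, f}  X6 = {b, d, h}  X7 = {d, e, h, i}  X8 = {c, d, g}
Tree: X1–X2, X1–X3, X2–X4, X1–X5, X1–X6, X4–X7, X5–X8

No — bags containing vertex d are not connected in the tree.

A tree decomposition must satisfy three properties: every vertex lies in some bag; for every edge, both endpoints lie together in some bag; and for every vertex, the bags containing it form a connected subtree. Here bags containing vertex d are not connected in the tree, so the decomposition is invalid.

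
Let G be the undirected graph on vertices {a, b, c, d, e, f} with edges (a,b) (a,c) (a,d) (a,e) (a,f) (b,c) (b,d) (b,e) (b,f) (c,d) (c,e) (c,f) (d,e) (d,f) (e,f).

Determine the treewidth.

5

A width-5 tree decomposition is:
Bags: B1 = {a, b, c, d, e, f}
Tree: (single bag)
A single bag containing all 6 vertices is trivially a valid decomposition of width 5. On the other hand G contains the 6-clique {a, b, c, d, e, f}. A clique must lie in a single bag of any decomposition, so no decomposition can have width below 5. Therefore the treewidth is 5.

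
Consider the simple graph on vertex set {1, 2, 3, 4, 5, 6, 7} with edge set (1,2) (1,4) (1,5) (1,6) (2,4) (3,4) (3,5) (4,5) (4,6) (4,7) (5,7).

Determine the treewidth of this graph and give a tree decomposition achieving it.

Every bag has size at most 3, so the width is 3 − 1 = 2 and tw(G) ≤ 2. For the lower bound, the 3 vertices {1, 2, 4} are pairwise adjacent, and any tree decomposition puts a clique entirely inside one bag — forcing width ≥ 2. Combining the bounds, tw(G) = 2.

Treewidth 2.
One such decomposition:
Bags: B1 = {1, 4, 6}  B2 = {1, 2, 4}  B3 = {1, 4, 5}  B4 = {3, 4, 5}  B5 = {4, 5, 7}
Tree: B1–B2, B1–B3, B3–B4, B3–B5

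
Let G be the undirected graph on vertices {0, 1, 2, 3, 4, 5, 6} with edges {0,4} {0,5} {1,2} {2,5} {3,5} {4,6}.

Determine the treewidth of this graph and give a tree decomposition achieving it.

Every bag has size at most 2, so the width is 2 − 1 = 1 and tw(G) ≤ 1. Any graph with an edge has treewidth ≥ 1, and G has the edge 0–5. Combining the bounds, tw(G) = 1.

Treewidth 1.
One optimal decomposition is:
Bags: B1 = {0, 5}  B2 = {0, 4}  B3 = {4, 6}  B4 = {2, 5}  B5 = {3, 5}  B6 = {1, 2}
Tree: B1–B2, B2–B3, B1–B4, B4–B5, B4–B6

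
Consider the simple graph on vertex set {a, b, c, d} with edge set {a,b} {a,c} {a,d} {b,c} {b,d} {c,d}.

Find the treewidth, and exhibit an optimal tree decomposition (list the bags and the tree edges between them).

With just one bag of size 4, the width is 4 − 1 = 3, so tw(G) ≤ 3. On the other hand G contains the 4-clique {a, b, c, d}. A clique must lie in a single bag of any decomposition, so no decomposition can have width below 3. Hence tw(G) = 3 exactly.

Treewidth 3.
One optimal decomposition is:
Bags: B1 = {a, b, c, d}
Tree: (single bag)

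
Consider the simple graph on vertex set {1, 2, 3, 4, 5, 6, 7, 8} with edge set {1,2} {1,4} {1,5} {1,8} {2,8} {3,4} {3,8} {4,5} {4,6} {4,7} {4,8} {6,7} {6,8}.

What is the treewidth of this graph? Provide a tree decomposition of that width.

Treewidth 2.
One such decomposition:
Bags: B1 = {3, 4, 8}  B2 = {1, 4, 8}  B3 = {1, 4, 5}  B4 = {4, 6, 8}  B5 = {1, 2, 8}  B6 = {4, 6, 7}
Tree: B1–B2, B2–B3, B1–B4, B2–B5, B4–B6

Every bag has size at most 3, so the width is 3 − 1 = 2 and tw(G) ≤ 2. For the lower bound, the 3 vertices {1, 2, 8} are pairwise adjacent, and any tree decomposition puts a clique entirely inside one bag — forcing width ≥ 2. The upper and lower bounds meet at 2, so that is the treewidth.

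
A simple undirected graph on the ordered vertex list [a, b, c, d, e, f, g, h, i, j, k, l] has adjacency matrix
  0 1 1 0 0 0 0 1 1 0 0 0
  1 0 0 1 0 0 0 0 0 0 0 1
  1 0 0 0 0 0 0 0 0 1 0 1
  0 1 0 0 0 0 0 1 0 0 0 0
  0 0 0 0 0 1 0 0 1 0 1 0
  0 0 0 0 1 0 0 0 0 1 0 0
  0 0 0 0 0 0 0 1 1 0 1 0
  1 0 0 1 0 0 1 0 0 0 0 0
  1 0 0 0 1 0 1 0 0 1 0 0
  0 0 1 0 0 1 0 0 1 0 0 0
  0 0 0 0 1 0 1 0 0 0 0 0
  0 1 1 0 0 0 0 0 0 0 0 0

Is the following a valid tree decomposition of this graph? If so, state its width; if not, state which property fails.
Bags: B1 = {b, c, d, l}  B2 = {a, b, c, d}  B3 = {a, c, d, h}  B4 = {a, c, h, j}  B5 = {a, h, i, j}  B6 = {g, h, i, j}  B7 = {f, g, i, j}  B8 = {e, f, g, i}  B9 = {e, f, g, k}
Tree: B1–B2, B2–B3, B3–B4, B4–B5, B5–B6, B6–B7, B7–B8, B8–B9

Vertex coverage: the bags together contain {a, b, c, d, e, f, g, h, i, j, k, l}, the full vertex set. Edge coverage: each edge of G has both endpoints in at least one bag. Running intersection: for every vertex, the bags containing it form a connected subtree. All three properties hold, so this is a valid tree decomposition of width max|bag| − 1 = 3, and hence tw(G) ≤ 3.

Yes; width 3.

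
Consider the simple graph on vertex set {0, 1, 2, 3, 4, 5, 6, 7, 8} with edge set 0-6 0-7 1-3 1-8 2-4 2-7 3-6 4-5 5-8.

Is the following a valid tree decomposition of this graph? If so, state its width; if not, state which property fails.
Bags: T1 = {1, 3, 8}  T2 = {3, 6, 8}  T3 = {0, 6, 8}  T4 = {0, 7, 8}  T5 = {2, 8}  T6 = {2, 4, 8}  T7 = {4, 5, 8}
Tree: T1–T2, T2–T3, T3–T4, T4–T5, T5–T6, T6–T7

No — edge (7,2) lies in no bag.

A tree decomposition must satisfy three properties: every vertex lies in some bag; for every edge, both endpoints lie together in some bag; and for every vertex, the bags containing it form a connected subtree. Here edge (7,2) lies in no bag, so the decomposition is invalid.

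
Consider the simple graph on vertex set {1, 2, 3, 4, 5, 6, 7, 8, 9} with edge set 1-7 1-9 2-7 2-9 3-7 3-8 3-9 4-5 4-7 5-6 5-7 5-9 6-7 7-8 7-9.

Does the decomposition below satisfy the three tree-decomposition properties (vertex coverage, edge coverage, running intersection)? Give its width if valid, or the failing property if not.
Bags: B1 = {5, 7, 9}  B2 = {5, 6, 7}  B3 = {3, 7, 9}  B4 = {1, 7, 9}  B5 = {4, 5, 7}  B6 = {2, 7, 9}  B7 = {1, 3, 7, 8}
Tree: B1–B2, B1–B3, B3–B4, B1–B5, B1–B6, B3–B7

A tree decomposition must satisfy three properties: every vertex lies in some bag; for every edge, both endpoints lie together in some bag; and for every vertex, the bags containing it form a connected subtree. Here bags containing vertex 1 are not connected in the tree, so the decomposition is invalid.

No — bags containing vertex 1 are not connected in the tree.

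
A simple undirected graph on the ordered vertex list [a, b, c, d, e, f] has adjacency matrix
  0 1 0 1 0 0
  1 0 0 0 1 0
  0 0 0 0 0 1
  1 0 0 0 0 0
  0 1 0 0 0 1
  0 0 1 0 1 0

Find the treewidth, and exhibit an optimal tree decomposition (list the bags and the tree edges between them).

Each bag holds 2 vertices, so the decomposition has width 1, which upper-bounds the treewidth. Any graph with an edge has treewidth ≥ 1, and G has the edge c–f. Combining the bounds, tw(G) = 1.

Treewidth 1.
One optimal decomposition is:
Bags: B1 = {c, f}  B2 = {e, f}  B3 = {b, e}  B4 = {a, b}  B5 = {a, d}
Tree: B1–B2, B2–B3, B3–B4, B4–B5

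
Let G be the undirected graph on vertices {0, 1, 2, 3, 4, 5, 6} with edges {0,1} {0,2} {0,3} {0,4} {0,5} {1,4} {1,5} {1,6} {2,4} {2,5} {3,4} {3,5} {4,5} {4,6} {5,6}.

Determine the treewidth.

A width-3 tree decomposition is:
Bags: B1 = {0, 1, 4, 5}  B2 = {0, 3, 4, 5}  B3 = {1, 4, 5, 6}  B4 = {0, 2, 4, 5}
Tree: B1–B2, B1–B3, B1–B4
Each bag holds 4 vertices, so the decomposition has width 3, which upper-bounds the treewidth. On the other hand G contains the 4-clique {0, 1, 4, 5}. A clique must lie in a single bag of any decomposition, so no decomposition can have width below 3. Hence tw(G) = 3 exactly.

3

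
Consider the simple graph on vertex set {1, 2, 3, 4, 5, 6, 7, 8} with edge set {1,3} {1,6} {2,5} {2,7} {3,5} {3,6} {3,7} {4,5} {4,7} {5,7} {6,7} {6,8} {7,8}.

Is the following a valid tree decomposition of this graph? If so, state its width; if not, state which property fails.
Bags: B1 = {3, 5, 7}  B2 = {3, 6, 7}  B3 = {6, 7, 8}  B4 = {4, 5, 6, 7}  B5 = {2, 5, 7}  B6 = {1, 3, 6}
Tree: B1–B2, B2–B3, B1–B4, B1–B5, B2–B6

No — bags containing vertex 6 are not connected in the tree.

A tree decomposition must satisfy three properties: every vertex lies in some bag; for every edge, both endpoints lie together in some bag; and for every vertex, the bags containing it form a connected subtree. Here bags containing vertex 6 are not connected in the tree, so the decomposition is invalid.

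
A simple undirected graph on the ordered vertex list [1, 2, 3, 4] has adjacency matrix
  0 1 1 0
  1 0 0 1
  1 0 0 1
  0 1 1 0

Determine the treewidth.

2

A width-2 tree decomposition is:
Bags: B1 = {1, 2, 4}  B2 = {1, 3, 4}
Tree: B1–B2
Each bag holds 3 vertices, so the decomposition has width 2, which upper-bounds the treewidth. Since 4–2–1–3–4 is a cycle in G, G is not acyclic. Forests are exactly the graphs of treewidth ≤ 1, so tw(G) ≥ 2. The upper and lower bounds meet at 2, so that is the treewidth.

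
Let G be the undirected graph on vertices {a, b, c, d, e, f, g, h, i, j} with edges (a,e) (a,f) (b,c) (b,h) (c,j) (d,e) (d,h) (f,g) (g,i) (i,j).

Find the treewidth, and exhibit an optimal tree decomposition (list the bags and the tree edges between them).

Treewidth 2.
Bags: B1 = {c, i, j}  B2 = {c, g, i}  B3 = {c, f, g}  B4 = {a, c, f}  B5 = {a, c, e}  B6 = {c, d, e}  B7 = {c, d, h}  B8 = {b, c, h}
Tree: B1–B2, B2–B3, B3–B4, B4–B5, B5–B6, B6–B7, B7–B8

Every bag has size at most 3, so the width is 3 − 1 = 2 and tw(G) ≤ 2. The edges c–j–i–g–f–a–e–d–h–b–c form a cycle, so G is not a tree and its treewidth is at least 2. Hence tw(G) = 2 exactly.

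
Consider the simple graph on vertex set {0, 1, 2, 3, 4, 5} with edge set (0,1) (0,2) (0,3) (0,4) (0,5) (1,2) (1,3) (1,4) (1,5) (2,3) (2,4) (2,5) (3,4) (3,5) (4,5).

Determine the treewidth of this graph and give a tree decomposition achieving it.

Treewidth 5.
Bags: B1 = {0, 1, 2, 3, 4, 5}
Tree: (single bag)

With just one bag of size 6, the width is 6 − 1 = 5, so tw(G) ≤ 5. For the lower bound, the 6 vertices {0, 1, 2, 3, 4, 5} are pairwise adjacent, and any tree decomposition puts a clique entirely inside one bag — forcing width ≥ 5. Therefore the treewidth is 5.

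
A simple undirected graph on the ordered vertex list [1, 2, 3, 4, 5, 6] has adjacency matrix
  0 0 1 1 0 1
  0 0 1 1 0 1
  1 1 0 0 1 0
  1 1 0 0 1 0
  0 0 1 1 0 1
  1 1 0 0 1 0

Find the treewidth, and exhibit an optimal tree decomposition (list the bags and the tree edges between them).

The largest bag has 4 vertices, giving width 3; this decomposition certifies tw(G) ≤ 3. For the lower bound: the 4 vertex sets {2,4}, {3,5}, {1}, {6} are disjoint, each induces a connected subgraph, and every pair is joined by at least one edge of G. Contracting each set to a single vertex therefore yields K_{4} as a minor, and since treewidth is minor-monotone, tw(G) ≥ tw(K_{4}) = 3. Hence tw(G) = 3 exactly.

Treewidth 3.
One optimal decomposition is:
Bags: B1 = {1, 2, 4, 5}  B2 = {1, 2, 3, 5}  B3 = {1, 2, 5, 6}
Tree: B1–B2, B2–B3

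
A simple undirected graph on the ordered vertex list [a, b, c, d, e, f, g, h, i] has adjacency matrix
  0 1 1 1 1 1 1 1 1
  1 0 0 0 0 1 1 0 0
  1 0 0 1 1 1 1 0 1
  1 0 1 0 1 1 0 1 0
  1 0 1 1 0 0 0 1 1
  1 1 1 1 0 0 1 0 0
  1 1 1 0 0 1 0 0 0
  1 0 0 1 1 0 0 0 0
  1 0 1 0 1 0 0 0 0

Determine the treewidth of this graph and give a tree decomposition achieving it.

Each bag holds 4 vertices, so the decomposition has width 3, which upper-bounds the treewidth. For the lower bound, the 4 vertices {a, d, e, h} are pairwise adjacent, and any tree decomposition puts a clique entirely inside one bag — forcing width ≥ 3. Hence tw(G) = 3 exactly.

Treewidth 3.
Bags: B1 = {a, c, d, e}  B2 = {a, c, d, f}  B3 = {a, c, e, i}  B4 = {a, c, f, g}  B5 = {a, d, e, h}  B6 = {a, b, f, g}
Tree: B1–B2, B1–B3, B2–B4, B1–B5, B4–B6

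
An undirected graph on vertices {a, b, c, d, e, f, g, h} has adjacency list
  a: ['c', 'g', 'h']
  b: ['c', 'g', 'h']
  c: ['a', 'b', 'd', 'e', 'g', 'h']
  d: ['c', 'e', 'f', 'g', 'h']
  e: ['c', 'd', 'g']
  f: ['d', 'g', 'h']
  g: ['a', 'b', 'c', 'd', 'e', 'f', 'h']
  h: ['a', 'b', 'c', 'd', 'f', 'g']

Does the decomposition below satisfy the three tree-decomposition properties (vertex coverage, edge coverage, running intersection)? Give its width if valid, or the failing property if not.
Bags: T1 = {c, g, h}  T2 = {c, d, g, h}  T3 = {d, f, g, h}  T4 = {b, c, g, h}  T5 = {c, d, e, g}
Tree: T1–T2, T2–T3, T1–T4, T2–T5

A tree decomposition must satisfy three properties: every vertex lies in some bag; for every edge, both endpoints lie together in some bag; and for every vertex, the bags containing it form a connected subtree. Here vertex a appears in no bag, so the decomposition is invalid.

No — vertex a appears in no bag.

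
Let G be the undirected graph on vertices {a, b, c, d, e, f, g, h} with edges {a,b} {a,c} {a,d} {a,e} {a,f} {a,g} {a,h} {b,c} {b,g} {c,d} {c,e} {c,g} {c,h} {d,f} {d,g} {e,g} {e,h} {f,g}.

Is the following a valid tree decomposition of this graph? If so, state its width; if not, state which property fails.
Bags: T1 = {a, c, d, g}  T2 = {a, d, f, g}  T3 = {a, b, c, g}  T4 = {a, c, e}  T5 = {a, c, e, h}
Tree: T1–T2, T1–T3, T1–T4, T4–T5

No — edge (g,e) lies in no bag.

A tree decomposition must satisfy three properties: every vertex lies in some bag; for every edge, both endpoints lie together in some bag; and for every vertex, the bags containing it form a connected subtree. Here edge (g,e) lies in no bag, so the decomposition is invalid.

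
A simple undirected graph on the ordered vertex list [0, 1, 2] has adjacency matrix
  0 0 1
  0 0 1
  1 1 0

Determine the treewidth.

1

A width-1 tree decomposition is:
Bags: B1 = {0, 2}  B2 = {1, 2}
Tree: B1–B2
The largest bag has 2 vertices, giving width 1; this decomposition certifies tw(G) ≤ 1. Since G has at least one edge (e.g. 2–0), it is not an edgeless graph, so tw(G) ≥ 1. Therefore the treewidth is 1.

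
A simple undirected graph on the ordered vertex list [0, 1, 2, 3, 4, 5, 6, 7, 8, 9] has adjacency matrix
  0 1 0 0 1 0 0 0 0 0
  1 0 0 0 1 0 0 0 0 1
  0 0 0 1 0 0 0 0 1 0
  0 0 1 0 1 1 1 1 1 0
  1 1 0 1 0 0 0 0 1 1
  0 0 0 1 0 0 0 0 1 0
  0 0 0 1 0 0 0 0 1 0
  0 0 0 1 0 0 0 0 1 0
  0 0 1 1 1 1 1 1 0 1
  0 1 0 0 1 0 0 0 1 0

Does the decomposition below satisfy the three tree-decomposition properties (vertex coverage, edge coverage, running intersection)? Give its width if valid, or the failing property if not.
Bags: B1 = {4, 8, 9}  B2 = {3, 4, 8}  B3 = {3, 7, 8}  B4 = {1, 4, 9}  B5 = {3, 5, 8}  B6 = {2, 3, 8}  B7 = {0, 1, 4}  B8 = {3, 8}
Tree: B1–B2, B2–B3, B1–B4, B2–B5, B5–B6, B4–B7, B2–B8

No — vertex 6 appears in no bag.

A tree decomposition must satisfy three properties: every vertex lies in some bag; for every edge, both endpoints lie together in some bag; and for every vertex, the bags containing it form a connected subtree. Here vertex 6 appears in no bag, so the decomposition is invalid.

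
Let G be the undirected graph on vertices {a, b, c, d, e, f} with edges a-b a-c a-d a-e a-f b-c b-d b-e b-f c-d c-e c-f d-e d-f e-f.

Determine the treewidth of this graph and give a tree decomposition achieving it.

A single bag containing all 6 vertices is trivially a valid decomposition of width 5. On the other hand G contains the 6-clique {a, b, c, d, e, f}. A clique must lie in a single bag of any decomposition, so no decomposition can have width below 5. Therefore the treewidth is 5.

Treewidth 5.
One optimal decomposition is:
Bags: B1 = {a, b, c, d, e, f}
Tree: (single bag)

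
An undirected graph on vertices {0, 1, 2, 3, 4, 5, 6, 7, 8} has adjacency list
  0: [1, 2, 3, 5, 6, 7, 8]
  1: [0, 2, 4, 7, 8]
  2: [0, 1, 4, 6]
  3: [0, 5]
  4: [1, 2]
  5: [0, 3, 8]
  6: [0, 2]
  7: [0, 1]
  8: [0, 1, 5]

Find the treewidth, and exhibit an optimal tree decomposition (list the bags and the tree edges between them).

Each bag holds 3 vertices, so the decomposition has width 2, which upper-bounds the treewidth. For the lower bound, the 3 vertices {0, 1, 8} are pairwise adjacent, and any tree decomposition puts a clique entirely inside one bag — forcing width ≥ 2. Combining the bounds, tw(G) = 2.

Treewidth 2.
One optimal decomposition is:
Bags: B1 = {0, 1, 8}  B2 = {0, 1, 7}  B3 = {0, 5, 8}  B4 = {0, 1, 2}  B5 = {1, 2, 4}  B6 = {0, 2, 6}  B7 = {0, 3, 5}
Tree: B1–B2, B1–B3, B1–B4, B4–B5, B4–B6, B3–B7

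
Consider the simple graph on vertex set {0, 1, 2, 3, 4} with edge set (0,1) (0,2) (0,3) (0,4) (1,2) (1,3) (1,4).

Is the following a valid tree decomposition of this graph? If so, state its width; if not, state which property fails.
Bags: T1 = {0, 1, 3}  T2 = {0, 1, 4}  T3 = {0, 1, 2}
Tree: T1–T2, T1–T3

Every vertex of G appears in some bag (union = {0, 1, 2, 3, 4}); every edge is covered by a bag; and for each vertex v the set of bags containing v is connected in the bag tree. The decomposition is therefore valid. The largest bag has 3 vertices, so the width is 2.

Yes; width 2.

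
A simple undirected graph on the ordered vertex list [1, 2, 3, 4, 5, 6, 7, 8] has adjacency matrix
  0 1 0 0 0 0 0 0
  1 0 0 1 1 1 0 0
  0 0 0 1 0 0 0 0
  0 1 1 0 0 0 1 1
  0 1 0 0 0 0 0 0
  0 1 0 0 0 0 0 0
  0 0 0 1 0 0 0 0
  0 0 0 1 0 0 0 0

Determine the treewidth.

1

A width-1 tree decomposition is:
Bags: B1 = {3, 4}  B2 = {2, 4}  B3 = {1, 2}  B4 = {4, 7}  B5 = {2, 6}  B6 = {2, 5}  B7 = {4, 8}
Tree: B1–B2, B2–B3, B2–B4, B2–B5, B5–B6, B1–B7
The largest bag has 2 vertices, giving width 1; this decomposition certifies tw(G) ≤ 1. Any graph with an edge has treewidth ≥ 1, and G has the edge 3–4. Combining the bounds, tw(G) = 1.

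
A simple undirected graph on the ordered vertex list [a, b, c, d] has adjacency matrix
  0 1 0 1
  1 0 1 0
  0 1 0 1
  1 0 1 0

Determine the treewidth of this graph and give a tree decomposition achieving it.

Every bag has size at most 3, so the width is 3 − 1 = 2 and tw(G) ≤ 2. Since b–c–d–a–b is a cycle in G, G is not acyclic. Forests are exactly the graphs of treewidth ≤ 1, so tw(G) ≥ 2. The upper and lower bounds meet at 2, so that is the treewidth.

Treewidth 2.
One optimal decomposition is:
Bags: B1 = {b, c, d}  B2 = {a, b, d}
Tree: B1–B2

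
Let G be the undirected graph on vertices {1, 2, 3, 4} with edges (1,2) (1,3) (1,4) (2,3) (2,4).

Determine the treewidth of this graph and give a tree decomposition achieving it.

Treewidth 2.
Bags: B1 = {1, 2, 4}  B2 = {1, 2, 3}
Tree: B1–B2

The largest bag has 3 vertices, giving width 2; this decomposition certifies tw(G) ≤ 2. For the lower bound, the 3 vertices {1, 2, 3} are pairwise adjacent, and any tree decomposition puts a clique entirely inside one bag — forcing width ≥ 2. The upper and lower bounds meet at 2, so that is the treewidth.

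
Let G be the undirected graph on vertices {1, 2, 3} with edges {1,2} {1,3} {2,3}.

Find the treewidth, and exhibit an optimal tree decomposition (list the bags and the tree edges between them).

Treewidth 2.
One such decomposition:
Bags: B1 = {1, 2, 3}
Tree: (single bag)

A single bag containing all 3 vertices is trivially a valid decomposition of width 2. For the lower bound, the 3 vertices {1, 2, 3} are pairwise adjacent, and any tree decomposition puts a clique entirely inside one bag — forcing width ≥ 2. Therefore the treewidth is 2.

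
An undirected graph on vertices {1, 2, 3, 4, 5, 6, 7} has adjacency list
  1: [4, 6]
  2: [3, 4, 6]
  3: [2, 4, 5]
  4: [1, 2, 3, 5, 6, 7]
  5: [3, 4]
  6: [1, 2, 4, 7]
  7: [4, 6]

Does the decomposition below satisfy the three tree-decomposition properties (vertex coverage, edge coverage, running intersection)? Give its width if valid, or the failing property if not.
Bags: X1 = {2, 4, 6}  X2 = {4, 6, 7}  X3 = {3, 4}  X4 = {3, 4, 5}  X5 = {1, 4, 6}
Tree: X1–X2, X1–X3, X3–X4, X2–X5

No — edge (2,3) lies in no bag.

A tree decomposition must satisfy three properties: every vertex lies in some bag; for every edge, both endpoints lie together in some bag; and for every vertex, the bags containing it form a connected subtree. Here edge (2,3) lies in no bag, so the decomposition is invalid.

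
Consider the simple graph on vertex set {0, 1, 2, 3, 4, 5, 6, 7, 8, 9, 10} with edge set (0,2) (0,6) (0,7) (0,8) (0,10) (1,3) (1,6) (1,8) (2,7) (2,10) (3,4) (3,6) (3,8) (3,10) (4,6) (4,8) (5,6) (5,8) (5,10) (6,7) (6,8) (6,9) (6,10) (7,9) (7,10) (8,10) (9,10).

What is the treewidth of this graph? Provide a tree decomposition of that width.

Treewidth 3.
One optimal decomposition is:
Bags: B1 = {0, 6, 8, 10}  B2 = {0, 6, 7, 10}  B3 = {0, 2, 7, 10}  B4 = {3, 6, 8, 10}  B5 = {6, 7, 9, 10}  B6 = {3, 4, 6, 8}  B7 = {5, 6, 8, 10}  B8 = {1, 3, 6, 8}
Tree: B1–B2, B2–B3, B1–B4, B2–B5, B4–B6, B4–B7, B4–B8

The largest bag has 4 vertices, giving width 3; this decomposition certifies tw(G) ≤ 3. Conversely, {0, 2, 7, 10} is a clique of size 4, and the vertices of any clique must share a bag in every tree decomposition; so some bag has ≥ 4 vertices and tw(G) ≥ 3. Therefore the treewidth is 3.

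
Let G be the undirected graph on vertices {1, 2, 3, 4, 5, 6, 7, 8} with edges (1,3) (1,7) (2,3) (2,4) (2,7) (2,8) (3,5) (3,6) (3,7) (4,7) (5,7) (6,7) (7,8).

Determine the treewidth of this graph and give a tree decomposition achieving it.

Treewidth 2.
One such decomposition:
Bags: B1 = {2, 3, 7}  B2 = {3, 5, 7}  B3 = {2, 7, 8}  B4 = {3, 6, 7}  B5 = {1, 3, 7}  B6 = {2, 4, 7}
Tree: B1–B2, B1–B3, B1–B4, B1–B5, B1–B6

Each bag holds 3 vertices, so the decomposition has width 2, which upper-bounds the treewidth. Conversely, {2, 7, 8} is a clique of size 3, and the vertices of any clique must share a bag in every tree decomposition; so some bag has ≥ 3 vertices and tw(G) ≥ 2. Hence tw(G) = 2 exactly.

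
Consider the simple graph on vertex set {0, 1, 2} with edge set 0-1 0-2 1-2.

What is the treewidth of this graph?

2

A width-2 tree decomposition is:
Bags: B1 = {0, 1, 2}
Tree: (single bag)
A single bag containing all 3 vertices is trivially a valid decomposition of width 2. Conversely, {0, 1, 2} is a clique of size 3, and the vertices of any clique must share a bag in every tree decomposition; so some bag has ≥ 3 vertices and tw(G) ≥ 2. Combining the bounds, tw(G) = 2.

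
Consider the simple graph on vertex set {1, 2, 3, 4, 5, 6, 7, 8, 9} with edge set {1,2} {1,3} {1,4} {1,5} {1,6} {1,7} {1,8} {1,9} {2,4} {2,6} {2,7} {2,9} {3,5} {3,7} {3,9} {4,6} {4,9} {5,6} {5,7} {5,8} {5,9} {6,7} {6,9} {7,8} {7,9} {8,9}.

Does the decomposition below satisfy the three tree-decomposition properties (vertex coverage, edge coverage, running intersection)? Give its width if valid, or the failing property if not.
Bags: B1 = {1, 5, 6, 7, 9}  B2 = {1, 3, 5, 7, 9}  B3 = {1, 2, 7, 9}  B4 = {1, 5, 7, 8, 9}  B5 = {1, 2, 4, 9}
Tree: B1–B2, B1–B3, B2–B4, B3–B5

No — edge (6,2) lies in no bag.

A tree decomposition must satisfy three properties: every vertex lies in some bag; for every edge, both endpoints lie together in some bag; and for every vertex, the bags containing it form a connected subtree. Here edge (6,2) lies in no bag, so the decomposition is invalid.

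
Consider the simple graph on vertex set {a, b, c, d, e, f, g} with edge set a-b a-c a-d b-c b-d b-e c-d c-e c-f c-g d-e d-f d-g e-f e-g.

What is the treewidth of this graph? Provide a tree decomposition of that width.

Treewidth 3.
Bags: B1 = {c, d, e, f}  B2 = {b, c, d, e}  B3 = {c, d, e, g}  B4 = {a, b, c, d}
Tree: B1–B2, B2–B3, B2–B4

Each bag holds 4 vertices, so the decomposition has width 3, which upper-bounds the treewidth. Conversely, {c, d, e, g} is a clique of size 4, and the vertices of any clique must share a bag in every tree decomposition; so some bag has ≥ 4 vertices and tw(G) ≥ 3. Therefore the treewidth is 3.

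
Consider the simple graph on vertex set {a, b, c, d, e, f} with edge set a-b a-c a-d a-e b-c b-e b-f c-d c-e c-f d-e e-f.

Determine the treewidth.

3

A width-3 tree decomposition is:
Bags: B1 = {a, c, d, e}  B2 = {a, b, c, e}  B3 = {b, c, e, f}
Tree: B1–B2, B2–B3
The largest bag has 4 vertices, giving width 3; this decomposition certifies tw(G) ≤ 3. On the other hand G contains the 4-clique {a, c, d, e}. A clique must lie in a single bag of any decomposition, so no decomposition can have width below 3. Therefore the treewidth is 3.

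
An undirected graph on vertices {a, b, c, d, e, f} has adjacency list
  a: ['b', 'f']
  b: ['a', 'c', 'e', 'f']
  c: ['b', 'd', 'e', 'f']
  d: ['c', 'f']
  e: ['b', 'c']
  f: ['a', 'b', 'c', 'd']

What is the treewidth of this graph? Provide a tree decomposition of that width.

The largest bag has 3 vertices, giving width 2; this decomposition certifies tw(G) ≤ 2. For the lower bound, the 3 vertices {b, c, e} are pairwise adjacent, and any tree decomposition puts a clique entirely inside one bag — forcing width ≥ 2. Therefore the treewidth is 2.

Treewidth 2.
One such decomposition:
Bags: B1 = {b, c, f}  B2 = {a, b, f}  B3 = {c, d, f}  B4 = {b, c, e}
Tree: B1–B2, B1–B3, B1–B4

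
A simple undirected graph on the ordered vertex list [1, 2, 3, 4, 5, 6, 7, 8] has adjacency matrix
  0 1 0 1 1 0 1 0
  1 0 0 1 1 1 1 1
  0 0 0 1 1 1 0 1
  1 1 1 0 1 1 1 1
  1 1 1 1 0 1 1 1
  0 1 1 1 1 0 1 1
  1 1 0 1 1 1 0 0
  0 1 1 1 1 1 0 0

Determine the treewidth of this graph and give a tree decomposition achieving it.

Each bag holds 5 vertices, so the decomposition has width 4, which upper-bounds the treewidth. On the other hand G contains the 5-clique {1, 2, 4, 5, 7}. A clique must lie in a single bag of any decomposition, so no decomposition can have width below 4. Combining the bounds, tw(G) = 4.

Treewidth 4.
One such decomposition:
Bags: B1 = {3, 4, 5, 6, 8}  B2 = {2, 4, 5, 6, 8}  B3 = {2, 4, 5, 6, 7}  B4 = {1, 2, 4, 5, 7}
Tree: B1–B2, B2–B3, B3–B4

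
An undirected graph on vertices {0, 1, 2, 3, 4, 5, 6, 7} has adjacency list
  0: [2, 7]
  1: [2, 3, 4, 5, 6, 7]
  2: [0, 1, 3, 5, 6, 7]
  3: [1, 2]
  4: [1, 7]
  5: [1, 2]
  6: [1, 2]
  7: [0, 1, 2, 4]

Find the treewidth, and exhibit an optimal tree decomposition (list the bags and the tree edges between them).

Treewidth 2.
Bags: B1 = {1, 2, 7}  B2 = {1, 2, 6}  B3 = {1, 2, 3}  B4 = {0, 2, 7}  B5 = {1, 2, 5}  B6 = {1, 4, 7}
Tree: B1–B2, B1–B3, B1–B4, B3–B5, B1–B6

The largest bag has 3 vertices, giving width 2; this decomposition certifies tw(G) ≤ 2. Conversely, {0, 2, 7} is a clique of size 3, and the vertices of any clique must share a bag in every tree decomposition; so some bag has ≥ 3 vertices and tw(G) ≥ 2. Combining the bounds, tw(G) = 2.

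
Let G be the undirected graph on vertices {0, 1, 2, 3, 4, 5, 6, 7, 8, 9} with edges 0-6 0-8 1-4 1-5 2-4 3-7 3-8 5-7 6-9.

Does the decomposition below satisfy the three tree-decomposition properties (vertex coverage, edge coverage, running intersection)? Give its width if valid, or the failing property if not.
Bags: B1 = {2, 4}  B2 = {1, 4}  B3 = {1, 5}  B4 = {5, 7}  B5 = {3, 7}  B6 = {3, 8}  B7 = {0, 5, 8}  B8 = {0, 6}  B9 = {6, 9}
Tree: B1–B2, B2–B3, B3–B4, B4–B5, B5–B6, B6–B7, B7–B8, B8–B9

No — bags containing vertex 5 are not connected in the tree.

A tree decomposition must satisfy three properties: every vertex lies in some bag; for every edge, both endpoints lie together in some bag; and for every vertex, the bags containing it form a connected subtree. Here bags containing vertex 5 are not connected in the tree, so the decomposition is invalid.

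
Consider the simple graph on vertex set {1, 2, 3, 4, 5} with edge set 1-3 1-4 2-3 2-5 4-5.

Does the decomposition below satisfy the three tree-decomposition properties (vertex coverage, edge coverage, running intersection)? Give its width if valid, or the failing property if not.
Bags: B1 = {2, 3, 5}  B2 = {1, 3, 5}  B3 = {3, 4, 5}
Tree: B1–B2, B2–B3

A tree decomposition must satisfy three properties: every vertex lies in some bag; for every edge, both endpoints lie together in some bag; and for every vertex, the bags containing it form a connected subtree. Here edge (1,4) lies in no bag, so the decomposition is invalid.

No — edge (1,4) lies in no bag.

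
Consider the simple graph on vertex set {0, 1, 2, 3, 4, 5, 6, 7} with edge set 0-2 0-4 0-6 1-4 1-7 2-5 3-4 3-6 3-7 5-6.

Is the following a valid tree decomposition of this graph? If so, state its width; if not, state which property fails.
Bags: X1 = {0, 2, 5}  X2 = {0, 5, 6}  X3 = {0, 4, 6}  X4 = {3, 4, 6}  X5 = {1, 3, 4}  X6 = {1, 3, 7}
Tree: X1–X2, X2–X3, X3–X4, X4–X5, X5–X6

Checking the three conditions: (i) the bags cover all of {0, 1, 2, 3, 4, 5, 6, 7}; (ii) for each edge, some bag contains both endpoints; (iii) the bags containing any fixed vertex form a subtree. All hold, so the decomposition is valid with width 3 − 1 = 2.

Yes; width 2.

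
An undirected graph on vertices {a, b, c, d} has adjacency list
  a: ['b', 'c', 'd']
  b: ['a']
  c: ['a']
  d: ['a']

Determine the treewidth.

A width-1 tree decomposition is:
Bags: B1 = {a, c}  B2 = {a, d}  B3 = {a, b}
Tree: B1–B2, B2–B3
The largest bag has 2 vertices, giving width 1; this decomposition certifies tw(G) ≤ 1. G has an edge, so its treewidth is at least 1. Therefore the treewidth is 1.

1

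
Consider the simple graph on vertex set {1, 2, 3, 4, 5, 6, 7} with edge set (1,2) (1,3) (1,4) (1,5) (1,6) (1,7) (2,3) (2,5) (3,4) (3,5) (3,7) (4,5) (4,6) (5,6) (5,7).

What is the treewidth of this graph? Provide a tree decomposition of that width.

The largest bag has 4 vertices, giving width 3; this decomposition certifies tw(G) ≤ 3. Conversely, {1, 2, 3, 5} is a clique of size 4, and the vertices of any clique must share a bag in every tree decomposition; so some bag has ≥ 4 vertices and tw(G) ≥ 3. The upper and lower bounds meet at 3, so that is the treewidth.

Treewidth 3.
Bags: B1 = {1, 3, 4, 5}  B2 = {1, 2, 3, 5}  B3 = {1, 4, 5, 6}  B4 = {1, 3, 5, 7}
Tree: B1–B2, B1–B3, B1–B4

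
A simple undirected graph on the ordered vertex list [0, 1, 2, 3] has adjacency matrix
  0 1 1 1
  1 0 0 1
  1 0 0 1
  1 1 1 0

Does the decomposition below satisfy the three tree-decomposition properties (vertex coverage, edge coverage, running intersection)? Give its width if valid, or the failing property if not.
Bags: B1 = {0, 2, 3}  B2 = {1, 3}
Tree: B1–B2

No — edge (0,1) lies in no bag.

A tree decomposition must satisfy three properties: every vertex lies in some bag; for every edge, both endpoints lie together in some bag; and for every vertex, the bags containing it form a connected subtree. Here edge (0,1) lies in no bag, so the decomposition is invalid.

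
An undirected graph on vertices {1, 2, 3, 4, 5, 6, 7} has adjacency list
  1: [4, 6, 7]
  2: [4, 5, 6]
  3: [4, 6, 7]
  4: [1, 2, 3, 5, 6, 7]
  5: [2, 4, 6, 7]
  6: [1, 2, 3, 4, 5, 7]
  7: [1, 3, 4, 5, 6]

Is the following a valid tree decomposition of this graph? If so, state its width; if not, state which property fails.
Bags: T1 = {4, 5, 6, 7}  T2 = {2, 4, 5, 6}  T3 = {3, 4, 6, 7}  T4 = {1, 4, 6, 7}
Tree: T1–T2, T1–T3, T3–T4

Yes; width 3.

Vertex coverage: the bags together contain {1, 2, 3, 4, 5, 6, 7}, the full vertex set. Edge coverage: each edge of G has both endpoints in at least one bag. Running intersection: for every vertex, the bags containing it form a connected subtree. All three properties hold, so this is a valid tree decomposition of width max|bag| − 1 = 3, and hence tw(G) ≤ 3.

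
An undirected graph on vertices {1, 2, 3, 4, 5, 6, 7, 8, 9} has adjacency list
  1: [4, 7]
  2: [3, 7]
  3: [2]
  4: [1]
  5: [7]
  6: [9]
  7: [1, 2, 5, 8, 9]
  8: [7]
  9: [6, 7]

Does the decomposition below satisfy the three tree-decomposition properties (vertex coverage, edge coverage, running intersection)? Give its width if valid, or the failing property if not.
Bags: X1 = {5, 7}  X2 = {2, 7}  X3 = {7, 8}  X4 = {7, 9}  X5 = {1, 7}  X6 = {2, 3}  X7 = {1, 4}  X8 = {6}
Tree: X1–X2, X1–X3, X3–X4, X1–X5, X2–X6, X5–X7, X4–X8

A tree decomposition must satisfy three properties: every vertex lies in some bag; for every edge, both endpoints lie together in some bag; and for every vertex, the bags containing it form a connected subtree. Here edge (9,6) lies in no bag, so the decomposition is invalid.

No — edge (9,6) lies in no bag.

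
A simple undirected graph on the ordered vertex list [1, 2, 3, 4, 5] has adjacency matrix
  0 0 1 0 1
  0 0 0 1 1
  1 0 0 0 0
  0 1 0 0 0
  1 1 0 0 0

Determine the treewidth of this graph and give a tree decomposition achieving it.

The largest bag has 2 vertices, giving width 1; this decomposition certifies tw(G) ≤ 1. G has an edge, so its treewidth is at least 1. The upper and lower bounds meet at 1, so that is the treewidth.

Treewidth 1.
One optimal decomposition is:
Bags: B1 = {2, 4}  B2 = {2, 5}  B3 = {1, 5}  B4 = {1, 3}
Tree: B1–B2, B2–B3, B3–B4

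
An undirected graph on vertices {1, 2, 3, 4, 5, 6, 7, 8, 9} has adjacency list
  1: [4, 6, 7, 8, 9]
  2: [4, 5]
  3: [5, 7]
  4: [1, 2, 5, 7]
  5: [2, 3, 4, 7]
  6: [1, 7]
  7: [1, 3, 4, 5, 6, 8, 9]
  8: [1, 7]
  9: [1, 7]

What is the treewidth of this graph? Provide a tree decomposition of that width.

Each bag holds 3 vertices, so the decomposition has width 2, which upper-bounds the treewidth. On the other hand G contains the 3-clique {2, 4, 5}. A clique must lie in a single bag of any decomposition, so no decomposition can have width below 2. The upper and lower bounds meet at 2, so that is the treewidth.

Treewidth 2.
Bags: B1 = {1, 7, 8}  B2 = {1, 4, 7}  B3 = {4, 5, 7}  B4 = {2, 4, 5}  B5 = {1, 7, 9}  B6 = {1, 6, 7}  B7 = {3, 5, 7}
Tree: B1–B2, B2–B3, B3–B4, B1–B5, B5–B6, B3–B7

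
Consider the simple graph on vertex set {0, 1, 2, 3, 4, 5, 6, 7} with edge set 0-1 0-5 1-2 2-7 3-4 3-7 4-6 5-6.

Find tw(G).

A width-2 tree decomposition is:
Bags: B1 = {0, 5, 6}  B2 = {0, 4, 6}  B3 = {0, 3, 4}  B4 = {0, 3, 7}  B5 = {0, 2, 7}  B6 = {0, 1, 2}
Tree: B1–B2, B2–B3, B3–B4, B4–B5, B5–B6
Every bag has size at most 3, so the width is 3 − 1 = 2 and tw(G) ≤ 2. Since 0–5–6–4–3–7–2–1–0 is a cycle in G, G is not acyclic. Forests are exactly the graphs of treewidth ≤ 1, so tw(G) ≥ 2. Hence tw(G) = 2 exactly.

2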